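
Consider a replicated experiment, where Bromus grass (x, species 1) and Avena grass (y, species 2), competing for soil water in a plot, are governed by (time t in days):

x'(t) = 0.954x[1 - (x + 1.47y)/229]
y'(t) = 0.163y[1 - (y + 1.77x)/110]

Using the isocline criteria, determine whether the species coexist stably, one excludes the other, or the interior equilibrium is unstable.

Compare the nullcline intercepts: K1/α12 = 229/1.47 = 156 > K2 = 110; K2/α21 = 110/1.77 = 62.1 < K1 = 229.
Since the inequalities point opposite ways, species 1 can invade but species 2 cannot.

species 1 excludes species 2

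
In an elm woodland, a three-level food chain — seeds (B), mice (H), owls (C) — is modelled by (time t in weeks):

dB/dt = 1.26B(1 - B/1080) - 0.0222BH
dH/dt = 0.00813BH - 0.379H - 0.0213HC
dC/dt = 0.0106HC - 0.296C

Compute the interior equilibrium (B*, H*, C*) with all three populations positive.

From dC/dt = 0: 0.0106H* = 0.296, so H* = 27.9.
From dB/dt = 0: 1.26(1 - B*/1080) = 0.0222·27.9, giving B* = 1080·(1 - 0.492) = 549.
From dH/dt = 0: 0.00813·549 - 0.379 = 0.0213C*, so C* = 4.08/0.0213 = 192.

B* ≈ 549, H* ≈ 27.9, C* ≈ 192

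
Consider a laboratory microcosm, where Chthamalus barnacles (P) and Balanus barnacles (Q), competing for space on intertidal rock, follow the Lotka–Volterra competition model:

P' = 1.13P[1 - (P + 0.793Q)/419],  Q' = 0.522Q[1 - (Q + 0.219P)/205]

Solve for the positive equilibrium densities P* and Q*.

Setting both brackets to zero gives the nullclines P + 0.793Q = 419 and 0.219P + Q = 205.
Substituting Q = 205 - 0.219P into the first: P(1 - 0.793·0.219) = 419 - 0.793·205.
So P* = 256/0.826 = 310, and then Q* = 205 - 0.219·310 = 137.

P* ≈ 310, Q* ≈ 137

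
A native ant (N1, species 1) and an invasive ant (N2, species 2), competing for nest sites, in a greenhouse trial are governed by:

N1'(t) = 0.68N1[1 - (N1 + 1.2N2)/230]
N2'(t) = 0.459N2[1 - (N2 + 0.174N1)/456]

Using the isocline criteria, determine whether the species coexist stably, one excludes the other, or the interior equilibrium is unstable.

species 2 excludes species 1

Compare the nullcline intercepts: K1/α12 = 230/1.2 = 192 < K2 = 456; K2/α21 = 456/0.174 = 2620 > K1 = 230.
Since the inequalities point opposite ways, species 2 can invade but species 1 cannot.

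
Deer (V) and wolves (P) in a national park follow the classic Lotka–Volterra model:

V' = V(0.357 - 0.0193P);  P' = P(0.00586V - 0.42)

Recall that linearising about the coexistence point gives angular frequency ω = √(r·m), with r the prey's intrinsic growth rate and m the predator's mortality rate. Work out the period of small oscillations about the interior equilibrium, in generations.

T ≈ 16.2 generations

Here r = 0.357 and m = 0.42, so r·m = 0.15.
ω = √0.15 = 0.387 per generation, hence T = 2π/ω ≈ 16.2 generations.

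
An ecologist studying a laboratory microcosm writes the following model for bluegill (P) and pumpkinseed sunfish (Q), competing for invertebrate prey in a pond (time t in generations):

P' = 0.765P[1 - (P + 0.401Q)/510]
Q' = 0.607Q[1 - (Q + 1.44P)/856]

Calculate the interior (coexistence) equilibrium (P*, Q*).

Setting both brackets to zero gives the nullclines P + 0.401Q = 510 and 1.44P + Q = 856.
Substituting Q = 856 - 1.44P into the first: P(1 - 0.401·1.44) = 510 - 0.401·856.
So P* = 167/0.423 = 395, and then Q* = 856 - 1.44·395 = 288.

P* ≈ 395, Q* ≈ 288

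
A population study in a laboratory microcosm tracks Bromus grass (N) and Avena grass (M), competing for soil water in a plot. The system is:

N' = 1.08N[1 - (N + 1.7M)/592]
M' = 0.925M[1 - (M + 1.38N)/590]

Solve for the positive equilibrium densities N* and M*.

N* ≈ 305, M* ≈ 169

Setting both brackets to zero gives the nullclines N + 1.7M = 592 and 1.38N + M = 590.
Substituting M = 590 - 1.38N into the first: N(1 - 1.7·1.38) = 592 - 1.7·590.
So N* = -411/-1.35 = 305, and then M* = 590 - 1.38·305 = 169.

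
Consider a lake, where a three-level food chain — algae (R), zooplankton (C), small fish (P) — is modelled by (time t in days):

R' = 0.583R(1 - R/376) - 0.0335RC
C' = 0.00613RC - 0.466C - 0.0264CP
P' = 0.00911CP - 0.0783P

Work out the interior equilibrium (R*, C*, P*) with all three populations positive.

From dP/dt = 0: 0.00911C* = 0.0783, so C* = 8.59.
From dR/dt = 0: 0.583(1 - R*/376) = 0.0335·8.59, giving R* = 376·(1 - 0.494) = 190.
From dC/dt = 0: 0.00613·190 - 0.466 = 0.0264P*, so P* = 0.701/0.0264 = 26.5.

R* ≈ 190, C* ≈ 8.59, P* ≈ 26.5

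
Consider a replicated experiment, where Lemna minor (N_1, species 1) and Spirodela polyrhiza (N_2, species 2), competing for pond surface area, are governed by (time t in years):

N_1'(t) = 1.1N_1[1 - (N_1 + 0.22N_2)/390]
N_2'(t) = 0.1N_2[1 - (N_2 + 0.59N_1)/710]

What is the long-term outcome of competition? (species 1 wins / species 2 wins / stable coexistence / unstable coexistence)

stable coexistence

Compare the nullcline intercepts: K1/α12 = 390/0.22 = 1770 > K2 = 710; K2/α21 = 710/0.59 = 1200 > K1 = 390.
Since both inequalities hold, each species can invade when rare, so the interior equilibrium is stable.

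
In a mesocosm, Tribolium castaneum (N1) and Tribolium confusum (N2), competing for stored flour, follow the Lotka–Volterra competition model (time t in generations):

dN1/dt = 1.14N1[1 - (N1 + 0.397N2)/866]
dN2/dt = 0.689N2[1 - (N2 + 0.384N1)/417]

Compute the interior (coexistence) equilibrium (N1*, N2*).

Setting both brackets to zero gives the nullclines N1 + 0.397N2 = 866 and 0.384N1 + N2 = 417.
Substituting N2 = 417 - 0.384N1 into the first: N1(1 - 0.397·0.384) = 866 - 0.397·417.
So N1* = 700/0.848 = 826, and then N2* = 417 - 0.384·826 = 99.6.

N1* ≈ 826, N2* ≈ 99.6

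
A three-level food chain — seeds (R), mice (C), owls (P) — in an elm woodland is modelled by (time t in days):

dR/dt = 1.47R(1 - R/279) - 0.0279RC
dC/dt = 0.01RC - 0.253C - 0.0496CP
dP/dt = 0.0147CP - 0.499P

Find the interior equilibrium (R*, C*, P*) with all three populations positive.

R* ≈ 99.2, C* ≈ 33.9, P* ≈ 14.9

From dP/dt = 0: 0.0147C* = 0.499, so C* = 33.9.
From dR/dt = 0: 1.47(1 - R*/279) = 0.0279·33.9, giving R* = 279·(1 - 0.644) = 99.2.
From dC/dt = 0: 0.01·99.2 - 0.253 = 0.0496P*, so P* = 0.739/0.0496 = 14.9.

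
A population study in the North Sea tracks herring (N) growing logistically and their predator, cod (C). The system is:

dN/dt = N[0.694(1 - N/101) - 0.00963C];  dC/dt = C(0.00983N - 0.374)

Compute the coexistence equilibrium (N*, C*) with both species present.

From dC/dt = 0 with C > 0: 0.00983N* = 0.374, so N* = 38.
Substitute into dN/dt = 0: 0.694(1 - 38/101) = 0.00963C*.
The bracket is 0.623, giving C* = 0.433/0.00963 = 44.9.

N* ≈ 38, C* ≈ 44.9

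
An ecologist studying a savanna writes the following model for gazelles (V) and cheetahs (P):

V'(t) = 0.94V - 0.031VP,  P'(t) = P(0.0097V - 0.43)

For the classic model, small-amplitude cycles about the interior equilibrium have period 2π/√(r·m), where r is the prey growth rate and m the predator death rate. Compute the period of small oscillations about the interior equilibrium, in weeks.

Here r = 0.94 and m = 0.43, so r·m = 0.404.
ω = √0.404 = 0.636 per week, hence T = 2π/ω ≈ 9.88 weeks.

T ≈ 9.88 weeks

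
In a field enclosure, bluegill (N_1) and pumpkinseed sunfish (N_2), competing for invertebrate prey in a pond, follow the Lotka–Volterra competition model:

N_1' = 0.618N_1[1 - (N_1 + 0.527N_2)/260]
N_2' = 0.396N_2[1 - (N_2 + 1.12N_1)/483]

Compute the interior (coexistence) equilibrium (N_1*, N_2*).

Setting both brackets to zero gives the nullclines N_1 + 0.527N_2 = 260 and 1.12N_1 + N_2 = 483.
Substituting N_2 = 483 - 1.12N_1 into the first: N_1(1 - 0.527·1.12) = 260 - 0.527·483.
So N_1* = 5.46/0.41 = 13.3, and then N_2* = 483 - 1.12·13.3 = 468.

N_1* ≈ 13.3, N_2* ≈ 468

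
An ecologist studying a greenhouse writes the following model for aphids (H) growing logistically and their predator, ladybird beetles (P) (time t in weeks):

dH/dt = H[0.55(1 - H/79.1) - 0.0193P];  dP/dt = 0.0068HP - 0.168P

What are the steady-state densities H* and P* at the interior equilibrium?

From dP/dt = 0 with P > 0: 0.0068H* = 0.168, so H* = 24.7.
Substitute into dH/dt = 0: 0.55(1 - 24.7/79.1) = 0.0193P*.
The bracket is 0.688, giving P* = 0.378/0.0193 = 19.6.

H* ≈ 24.7, P* ≈ 19.6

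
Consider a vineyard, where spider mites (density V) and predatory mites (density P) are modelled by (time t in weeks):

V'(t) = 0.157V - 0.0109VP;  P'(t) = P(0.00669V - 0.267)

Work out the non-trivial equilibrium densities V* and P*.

Set dP/dt = 0 with P > 0: 0.00669V - 0.267 = 0, so V* = 0.267/0.00669 = 39.9.
Set dV/dt = 0 with V > 0: 0.157 - 0.0109P = 0, so P* = 0.157/0.0109 = 14.4.

V* ≈ 39.9, P* ≈ 14.4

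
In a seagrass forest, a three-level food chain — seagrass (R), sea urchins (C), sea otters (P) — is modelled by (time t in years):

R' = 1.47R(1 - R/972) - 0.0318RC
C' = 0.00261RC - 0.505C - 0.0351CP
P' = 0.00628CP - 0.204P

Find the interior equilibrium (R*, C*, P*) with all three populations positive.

From dP/dt = 0: 0.00628C* = 0.204, so C* = 32.5.
From dR/dt = 0: 1.47(1 - R*/972) = 0.0318·32.5, giving R* = 972·(1 - 0.703) = 289.
From dC/dt = 0: 0.00261·289 - 0.505 = 0.0351P*, so P* = 0.249/0.0351 = 7.1.

R* ≈ 289, C* ≈ 32.5, P* ≈ 7.1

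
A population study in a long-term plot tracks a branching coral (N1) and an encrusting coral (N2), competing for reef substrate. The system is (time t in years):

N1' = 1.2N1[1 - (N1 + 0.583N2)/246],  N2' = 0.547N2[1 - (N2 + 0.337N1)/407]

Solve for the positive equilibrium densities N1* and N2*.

N1* ≈ 10.9, N2* ≈ 403

Setting both brackets to zero gives the nullclines N1 + 0.583N2 = 246 and 0.337N1 + N2 = 407.
Substituting N2 = 407 - 0.337N1 into the first: N1(1 - 0.583·0.337) = 246 - 0.583·407.
So N1* = 8.72/0.804 = 10.9, and then N2* = 407 - 0.337·10.9 = 403.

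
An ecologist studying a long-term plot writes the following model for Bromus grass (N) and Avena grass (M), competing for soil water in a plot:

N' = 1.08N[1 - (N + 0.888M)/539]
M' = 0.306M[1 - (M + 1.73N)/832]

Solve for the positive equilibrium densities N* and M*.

Setting both brackets to zero gives the nullclines N + 0.888M = 539 and 1.73N + M = 832.
Substituting M = 832 - 1.73N into the first: N(1 - 0.888·1.73) = 539 - 0.888·832.
So N* = -200/-0.536 = 373, and then M* = 832 - 1.73·373 = 187.

N* ≈ 373, M* ≈ 187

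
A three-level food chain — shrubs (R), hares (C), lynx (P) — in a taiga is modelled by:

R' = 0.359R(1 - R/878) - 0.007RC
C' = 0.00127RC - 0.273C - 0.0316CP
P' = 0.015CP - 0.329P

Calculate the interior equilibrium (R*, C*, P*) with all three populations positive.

R* ≈ 503, C* ≈ 21.9, P* ≈ 11.6

From dP/dt = 0: 0.015C* = 0.329, so C* = 21.9.
From dR/dt = 0: 0.359(1 - R*/878) = 0.007·21.9, giving R* = 878·(1 - 0.428) = 503.
From dC/dt = 0: 0.00127·503 - 0.273 = 0.0316P*, so P* = 0.365/0.0316 = 11.6.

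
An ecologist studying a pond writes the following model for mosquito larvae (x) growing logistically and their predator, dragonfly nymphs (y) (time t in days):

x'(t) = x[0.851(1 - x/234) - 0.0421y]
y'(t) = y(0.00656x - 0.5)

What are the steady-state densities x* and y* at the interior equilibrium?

x* ≈ 76.2, y* ≈ 13.6

From dy/dt = 0 with y > 0: 0.00656x* = 0.5, so x* = 76.2.
Substitute into dx/dt = 0: 0.851(1 - 76.2/234) = 0.0421y*.
The bracket is 0.674, giving y* = 0.574/0.0421 = 13.6.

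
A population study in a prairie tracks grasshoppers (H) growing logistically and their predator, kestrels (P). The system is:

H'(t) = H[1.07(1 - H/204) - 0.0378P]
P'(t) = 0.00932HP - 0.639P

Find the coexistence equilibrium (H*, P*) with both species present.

H* ≈ 68.6, P* ≈ 18.8

From dP/dt = 0 with P > 0: 0.00932H* = 0.639, so H* = 68.6.
Substitute into dH/dt = 0: 1.07(1 - 68.6/204) = 0.0378P*.
The bracket is 0.664, giving P* = 0.71/0.0378 = 18.8.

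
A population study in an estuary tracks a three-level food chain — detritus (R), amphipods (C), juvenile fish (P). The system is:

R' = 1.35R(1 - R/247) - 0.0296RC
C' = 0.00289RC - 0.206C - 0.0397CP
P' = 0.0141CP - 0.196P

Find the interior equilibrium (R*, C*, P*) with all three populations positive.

From dP/dt = 0: 0.0141C* = 0.196, so C* = 13.9.
From dR/dt = 0: 1.35(1 - R*/247) = 0.0296·13.9, giving R* = 247·(1 - 0.305) = 172.
From dC/dt = 0: 0.00289·172 - 0.206 = 0.0397P*, so P* = 0.29/0.0397 = 7.31.

R* ≈ 172, C* ≈ 13.9, P* ≈ 7.31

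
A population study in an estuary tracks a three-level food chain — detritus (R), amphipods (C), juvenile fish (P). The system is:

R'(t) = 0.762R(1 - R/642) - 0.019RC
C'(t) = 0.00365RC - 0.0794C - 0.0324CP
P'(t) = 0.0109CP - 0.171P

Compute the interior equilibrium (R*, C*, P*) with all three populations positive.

R* ≈ 391, C* ≈ 15.7, P* ≈ 41.6

From dP/dt = 0: 0.0109C* = 0.171, so C* = 15.7.
From dR/dt = 0: 0.762(1 - R*/642) = 0.019·15.7, giving R* = 642·(1 - 0.391) = 391.
From dC/dt = 0: 0.00365·391 - 0.0794 = 0.0324P*, so P* = 1.35/0.0324 = 41.6.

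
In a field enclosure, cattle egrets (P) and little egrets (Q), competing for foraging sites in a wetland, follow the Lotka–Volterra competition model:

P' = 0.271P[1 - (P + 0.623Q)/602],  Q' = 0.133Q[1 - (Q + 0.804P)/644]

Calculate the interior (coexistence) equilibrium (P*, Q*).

P* ≈ 402, Q* ≈ 321

Setting both brackets to zero gives the nullclines P + 0.623Q = 602 and 0.804P + Q = 644.
Substituting Q = 644 - 0.804P into the first: P(1 - 0.623·0.804) = 602 - 0.623·644.
So P* = 201/0.499 = 402, and then Q* = 644 - 0.804·402 = 321.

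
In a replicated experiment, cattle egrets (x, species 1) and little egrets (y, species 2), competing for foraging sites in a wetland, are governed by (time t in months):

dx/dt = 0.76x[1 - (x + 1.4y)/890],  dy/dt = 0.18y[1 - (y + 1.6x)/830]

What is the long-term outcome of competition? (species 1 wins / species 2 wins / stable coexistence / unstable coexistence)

Compare the nullcline intercepts: K1/α12 = 890/1.4 = 636 < K2 = 830; K2/α21 = 830/1.6 = 519 < K1 = 890.
Since both are reversed, neither can invade when rare; the interior point is a saddle.

unstable coexistence (outcome depends on initial conditions)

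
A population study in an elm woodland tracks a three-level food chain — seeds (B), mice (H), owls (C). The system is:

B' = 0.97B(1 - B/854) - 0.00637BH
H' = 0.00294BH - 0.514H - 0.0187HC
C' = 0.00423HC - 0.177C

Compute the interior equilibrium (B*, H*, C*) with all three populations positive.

B* ≈ 619, H* ≈ 41.8, C* ≈ 69.9

From dC/dt = 0: 0.00423H* = 0.177, so H* = 41.8.
From dB/dt = 0: 0.97(1 - B*/854) = 0.00637·41.8, giving B* = 854·(1 - 0.275) = 619.
From dH/dt = 0: 0.00294·619 - 0.514 = 0.0187C*, so C* = 1.31/0.0187 = 69.9.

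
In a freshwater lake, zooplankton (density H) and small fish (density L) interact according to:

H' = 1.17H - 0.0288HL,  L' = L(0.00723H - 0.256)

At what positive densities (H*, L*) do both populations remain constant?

H* ≈ 35.4, L* ≈ 40.6

Set dL/dt = 0 with L > 0: 0.00723H - 0.256 = 0, so H* = 0.256/0.00723 = 35.4.
Set dH/dt = 0 with H > 0: 1.17 - 0.0288L = 0, so L* = 1.17/0.0288 = 40.6.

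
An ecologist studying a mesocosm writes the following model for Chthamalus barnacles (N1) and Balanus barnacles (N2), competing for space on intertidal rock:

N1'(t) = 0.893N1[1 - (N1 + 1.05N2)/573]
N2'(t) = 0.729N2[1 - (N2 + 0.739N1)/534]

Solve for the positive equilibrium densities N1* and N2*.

Setting both brackets to zero gives the nullclines N1 + 1.05N2 = 573 and 0.739N1 + N2 = 534.
Substituting N2 = 534 - 0.739N1 into the first: N1(1 - 1.05·0.739) = 573 - 1.05·534.
So N1* = 12.3/0.224 = 54.9, and then N2* = 534 - 0.739·54.9 = 493.

N1* ≈ 54.9, N2* ≈ 493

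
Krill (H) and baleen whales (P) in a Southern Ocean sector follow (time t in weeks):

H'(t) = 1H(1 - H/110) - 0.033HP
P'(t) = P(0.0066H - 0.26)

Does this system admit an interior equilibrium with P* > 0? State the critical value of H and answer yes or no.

Threshold H = 39.4; K > 39.4, so yes, the predator persists.

The predator equation gives dP/dt > 0 only when H > 0.26/0.0066 = 39.4.
Without the predator, H → K = 110. Since 110 > 39.4, the predator can invade and persist.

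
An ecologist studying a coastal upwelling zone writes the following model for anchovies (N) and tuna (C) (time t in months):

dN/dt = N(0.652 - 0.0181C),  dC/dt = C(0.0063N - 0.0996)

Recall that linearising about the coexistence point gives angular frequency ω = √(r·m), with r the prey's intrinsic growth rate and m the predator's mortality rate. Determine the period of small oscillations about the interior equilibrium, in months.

T ≈ 24.7 months

Here r = 0.652 and m = 0.0996, so r·m = 0.0649.
ω = √0.0649 = 0.255 per month, hence T = 2π/ω ≈ 24.7 months.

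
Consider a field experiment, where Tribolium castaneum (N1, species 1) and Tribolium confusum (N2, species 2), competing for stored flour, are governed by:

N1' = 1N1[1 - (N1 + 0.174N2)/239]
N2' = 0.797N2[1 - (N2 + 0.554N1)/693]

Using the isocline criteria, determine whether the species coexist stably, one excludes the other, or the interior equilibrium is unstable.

stable coexistence

Compare the nullcline intercepts: K1/α12 = 239/0.174 = 1370 > K2 = 693; K2/α21 = 693/0.554 = 1250 > K1 = 239.
Since both inequalities hold, each species can invade when rare, so the interior equilibrium is stable.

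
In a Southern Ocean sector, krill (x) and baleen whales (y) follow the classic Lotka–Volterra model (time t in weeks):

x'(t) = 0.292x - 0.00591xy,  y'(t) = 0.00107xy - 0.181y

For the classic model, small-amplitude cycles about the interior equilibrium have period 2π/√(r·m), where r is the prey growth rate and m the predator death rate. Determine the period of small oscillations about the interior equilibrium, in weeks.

T ≈ 27.3 weeks

Here r = 0.292 and m = 0.181, so r·m = 0.0529.
ω = √0.0529 = 0.23 per week, hence T = 2π/ω ≈ 27.3 weeks.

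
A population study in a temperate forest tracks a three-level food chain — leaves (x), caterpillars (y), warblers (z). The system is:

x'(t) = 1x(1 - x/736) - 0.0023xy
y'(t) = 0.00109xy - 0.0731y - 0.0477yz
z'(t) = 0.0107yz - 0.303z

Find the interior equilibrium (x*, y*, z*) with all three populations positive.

x* ≈ 688, y* ≈ 28.3, z* ≈ 14.2

From dz/dt = 0: 0.0107y* = 0.303, so y* = 28.3.
From dx/dt = 0: 1(1 - x*/736) = 0.0023·28.3, giving x* = 736·(1 - 0.0651) = 688.
From dy/dt = 0: 0.00109·688 - 0.0731 = 0.0477z*, so z* = 0.677/0.0477 = 14.2.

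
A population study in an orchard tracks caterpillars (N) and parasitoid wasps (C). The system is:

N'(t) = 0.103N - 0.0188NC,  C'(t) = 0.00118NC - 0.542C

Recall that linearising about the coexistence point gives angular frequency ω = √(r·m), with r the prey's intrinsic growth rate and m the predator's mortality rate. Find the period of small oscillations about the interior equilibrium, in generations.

T ≈ 26.6 generations

Here r = 0.103 and m = 0.542, so r·m = 0.0558.
ω = √0.0558 = 0.236 per generation, hence T = 2π/ω ≈ 26.6 generations.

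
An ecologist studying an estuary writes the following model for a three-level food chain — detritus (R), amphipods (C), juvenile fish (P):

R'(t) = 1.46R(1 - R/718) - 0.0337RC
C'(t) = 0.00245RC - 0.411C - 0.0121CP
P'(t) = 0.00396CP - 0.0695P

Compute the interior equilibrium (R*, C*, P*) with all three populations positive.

R* ≈ 427, C* ≈ 17.6, P* ≈ 52.5

From dP/dt = 0: 0.00396C* = 0.0695, so C* = 17.6.
From dR/dt = 0: 1.46(1 - R*/718) = 0.0337·17.6, giving R* = 718·(1 - 0.405) = 427.
From dC/dt = 0: 0.00245·427 - 0.411 = 0.0121P*, so P* = 0.635/0.0121 = 52.5.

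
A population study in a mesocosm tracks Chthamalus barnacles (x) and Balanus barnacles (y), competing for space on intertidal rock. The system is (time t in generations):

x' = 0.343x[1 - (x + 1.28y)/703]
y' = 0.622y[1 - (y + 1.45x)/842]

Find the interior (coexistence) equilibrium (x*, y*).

Setting both brackets to zero gives the nullclines x + 1.28y = 703 and 1.45x + y = 842.
Substituting y = 842 - 1.45x into the first: x(1 - 1.28·1.45) = 703 - 1.28·842.
So x* = -375/-0.856 = 438, and then y* = 842 - 1.45·438 = 207.

x* ≈ 438, y* ≈ 207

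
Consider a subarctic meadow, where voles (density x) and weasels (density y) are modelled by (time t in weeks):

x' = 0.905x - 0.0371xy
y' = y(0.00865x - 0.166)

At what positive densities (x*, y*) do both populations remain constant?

Set dy/dt = 0 with y > 0: 0.00865x - 0.166 = 0, so x* = 0.166/0.00865 = 19.2.
Set dx/dt = 0 with x > 0: 0.905 - 0.0371y = 0, so y* = 0.905/0.0371 = 24.4.

x* ≈ 19.2, y* ≈ 24.4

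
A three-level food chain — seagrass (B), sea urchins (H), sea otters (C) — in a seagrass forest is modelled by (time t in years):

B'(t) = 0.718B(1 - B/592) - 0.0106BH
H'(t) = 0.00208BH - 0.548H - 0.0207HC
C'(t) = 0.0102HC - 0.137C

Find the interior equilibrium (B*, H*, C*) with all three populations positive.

From dC/dt = 0: 0.0102H* = 0.137, so H* = 13.4.
From dB/dt = 0: 0.718(1 - B*/592) = 0.0106·13.4, giving B* = 592·(1 - 0.198) = 475.
From dH/dt = 0: 0.00208·475 - 0.548 = 0.0207C*, so C* = 0.439/0.0207 = 21.2.

B* ≈ 475, H* ≈ 13.4, C* ≈ 21.2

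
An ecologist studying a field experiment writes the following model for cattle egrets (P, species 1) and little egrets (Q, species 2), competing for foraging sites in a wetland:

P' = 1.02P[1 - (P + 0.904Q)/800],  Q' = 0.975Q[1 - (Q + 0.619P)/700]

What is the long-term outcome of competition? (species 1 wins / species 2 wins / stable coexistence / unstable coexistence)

Compare the nullcline intercepts: K1/α12 = 800/0.904 = 885 > K2 = 700; K2/α21 = 700/0.619 = 1130 > K1 = 800.
Since both inequalities hold, each species can invade when rare, so the interior equilibrium is stable.

stable coexistence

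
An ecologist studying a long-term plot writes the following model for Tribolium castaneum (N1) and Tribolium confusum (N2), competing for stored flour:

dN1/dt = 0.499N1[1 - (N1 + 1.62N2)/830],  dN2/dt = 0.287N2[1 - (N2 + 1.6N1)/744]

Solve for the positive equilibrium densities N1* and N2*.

N1* ≈ 236, N2* ≈ 367

Setting both brackets to zero gives the nullclines N1 + 1.62N2 = 830 and 1.6N1 + N2 = 744.
Substituting N2 = 744 - 1.6N1 into the first: N1(1 - 1.62·1.6) = 830 - 1.62·744.
So N1* = -375/-1.59 = 236, and then N2* = 744 - 1.6·236 = 367.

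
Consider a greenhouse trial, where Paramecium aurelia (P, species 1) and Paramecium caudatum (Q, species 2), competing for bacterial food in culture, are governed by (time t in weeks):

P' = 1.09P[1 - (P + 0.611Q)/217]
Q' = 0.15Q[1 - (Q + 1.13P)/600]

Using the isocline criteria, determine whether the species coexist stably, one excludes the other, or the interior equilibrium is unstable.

Compare the nullcline intercepts: K1/α12 = 217/0.611 = 355 < K2 = 600; K2/α21 = 600/1.13 = 531 > K1 = 217.
Since the inequalities point opposite ways, species 2 can invade but species 1 cannot.

species 2 excludes species 1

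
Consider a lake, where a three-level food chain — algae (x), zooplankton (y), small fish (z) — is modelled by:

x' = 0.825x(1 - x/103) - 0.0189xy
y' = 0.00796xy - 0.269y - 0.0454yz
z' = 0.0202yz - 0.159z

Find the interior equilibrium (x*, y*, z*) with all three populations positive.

x* ≈ 84.4, y* ≈ 7.87, z* ≈ 8.88

From dz/dt = 0: 0.0202y* = 0.159, so y* = 7.87.
From dx/dt = 0: 0.825(1 - x*/103) = 0.0189·7.87, giving x* = 103·(1 - 0.18) = 84.4.
From dy/dt = 0: 0.00796·84.4 - 0.269 = 0.0454z*, so z* = 0.403/0.0454 = 8.88.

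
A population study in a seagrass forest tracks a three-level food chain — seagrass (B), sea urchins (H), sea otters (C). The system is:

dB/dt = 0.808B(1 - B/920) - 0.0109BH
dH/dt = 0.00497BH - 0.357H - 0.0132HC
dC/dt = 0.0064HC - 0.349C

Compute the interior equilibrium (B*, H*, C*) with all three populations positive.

B* ≈ 243, H* ≈ 54.5, C* ≈ 64.5

From dC/dt = 0: 0.0064H* = 0.349, so H* = 54.5.
From dB/dt = 0: 0.808(1 - B*/920) = 0.0109·54.5, giving B* = 920·(1 - 0.736) = 243.
From dH/dt = 0: 0.00497·243 - 0.357 = 0.0132C*, so C* = 0.852/0.0132 = 64.5.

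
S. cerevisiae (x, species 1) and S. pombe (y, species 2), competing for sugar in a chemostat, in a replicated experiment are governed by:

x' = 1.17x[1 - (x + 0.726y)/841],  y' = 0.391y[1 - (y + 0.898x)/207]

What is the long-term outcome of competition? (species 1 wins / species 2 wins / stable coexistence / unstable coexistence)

species 1 excludes species 2

Compare the nullcline intercepts: K1/α12 = 841/0.726 = 1160 > K2 = 207; K2/α21 = 207/0.898 = 231 < K1 = 841.
Since the inequalities point opposite ways, species 1 can invade but species 2 cannot.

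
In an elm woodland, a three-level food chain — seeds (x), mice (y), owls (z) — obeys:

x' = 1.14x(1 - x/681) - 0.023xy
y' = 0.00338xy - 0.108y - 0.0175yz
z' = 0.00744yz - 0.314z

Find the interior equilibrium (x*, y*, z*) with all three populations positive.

x* ≈ 101, y* ≈ 42.2, z* ≈ 13.4

From dz/dt = 0: 0.00744y* = 0.314, so y* = 42.2.
From dx/dt = 0: 1.14(1 - x*/681) = 0.023·42.2, giving x* = 681·(1 - 0.851) = 101.
From dy/dt = 0: 0.00338·101 - 0.108 = 0.0175z*, so z* = 0.234/0.0175 = 13.4.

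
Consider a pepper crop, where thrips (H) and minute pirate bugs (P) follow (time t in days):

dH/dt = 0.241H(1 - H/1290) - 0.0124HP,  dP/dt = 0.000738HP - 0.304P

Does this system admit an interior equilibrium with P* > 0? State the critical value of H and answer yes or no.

The predator equation gives dP/dt > 0 only when H > 0.304/0.000738 = 412.
Without the predator, H → K = 1290. Since 1290 > 412, the predator can invade and persist.

Threshold H = 412; K > 412, so yes, the predator persists.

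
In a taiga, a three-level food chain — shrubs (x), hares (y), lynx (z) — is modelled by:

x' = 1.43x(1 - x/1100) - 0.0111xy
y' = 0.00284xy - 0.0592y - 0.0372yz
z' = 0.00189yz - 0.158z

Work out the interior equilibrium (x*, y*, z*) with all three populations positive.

x* ≈ 386, y* ≈ 83.6, z* ≈ 27.9

From dz/dt = 0: 0.00189y* = 0.158, so y* = 83.6.
From dx/dt = 0: 1.43(1 - x*/1100) = 0.0111·83.6, giving x* = 1100·(1 - 0.649) = 386.
From dy/dt = 0: 0.00284·386 - 0.0592 = 0.0372z*, so z* = 1.04/0.0372 = 27.9.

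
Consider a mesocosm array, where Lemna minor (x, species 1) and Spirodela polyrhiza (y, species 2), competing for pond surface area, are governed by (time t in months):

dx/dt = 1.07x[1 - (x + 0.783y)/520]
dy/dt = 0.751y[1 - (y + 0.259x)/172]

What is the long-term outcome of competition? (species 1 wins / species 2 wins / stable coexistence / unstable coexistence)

stable coexistence

Compare the nullcline intercepts: K1/α12 = 520/0.783 = 664 > K2 = 172; K2/α21 = 172/0.259 = 664 > K1 = 520.
Since both inequalities hold, each species can invade when rare, so the interior equilibrium is stable.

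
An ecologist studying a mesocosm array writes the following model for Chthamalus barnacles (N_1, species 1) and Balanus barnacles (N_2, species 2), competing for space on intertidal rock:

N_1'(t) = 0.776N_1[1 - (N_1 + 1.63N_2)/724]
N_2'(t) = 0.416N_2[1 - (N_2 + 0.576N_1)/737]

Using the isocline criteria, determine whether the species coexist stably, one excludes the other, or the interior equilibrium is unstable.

Compare the nullcline intercepts: K1/α12 = 724/1.63 = 444 < K2 = 737; K2/α21 = 737/0.576 = 1280 > K1 = 724.
Since the inequalities point opposite ways, species 2 can invade but species 1 cannot.

species 2 excludes species 1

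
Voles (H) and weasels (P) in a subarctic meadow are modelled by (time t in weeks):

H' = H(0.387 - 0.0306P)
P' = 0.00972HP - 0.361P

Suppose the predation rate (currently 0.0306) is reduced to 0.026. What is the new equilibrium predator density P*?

P* ≈ 14.9

At the interior fixed point, setting dH/dt = 0 with H > 0 fixes P* = (prey growth rate)/(HP coefficient) — independent of the other coefficients.
With the change, P* = 0.387/0.026 = 14.9; it rises from 12.6.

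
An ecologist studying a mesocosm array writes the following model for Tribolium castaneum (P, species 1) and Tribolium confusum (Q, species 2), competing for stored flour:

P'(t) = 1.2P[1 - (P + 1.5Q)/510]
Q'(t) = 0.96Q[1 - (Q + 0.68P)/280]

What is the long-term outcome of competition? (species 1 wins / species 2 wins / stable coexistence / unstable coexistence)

species 1 excludes species 2

Compare the nullcline intercepts: K1/α12 = 510/1.5 = 340 > K2 = 280; K2/α21 = 280/0.68 = 412 < K1 = 510.
Since the inequalities point opposite ways, species 1 can invade but species 2 cannot.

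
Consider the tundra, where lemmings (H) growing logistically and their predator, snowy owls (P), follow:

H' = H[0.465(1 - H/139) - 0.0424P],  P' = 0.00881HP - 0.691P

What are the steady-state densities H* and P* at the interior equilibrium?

H* ≈ 78.4, P* ≈ 4.78

From dP/dt = 0 with P > 0: 0.00881H* = 0.691, so H* = 78.4.
Substitute into dH/dt = 0: 0.465(1 - 78.4/139) = 0.0424P*.
The bracket is 0.436, giving P* = 0.203/0.0424 = 4.78.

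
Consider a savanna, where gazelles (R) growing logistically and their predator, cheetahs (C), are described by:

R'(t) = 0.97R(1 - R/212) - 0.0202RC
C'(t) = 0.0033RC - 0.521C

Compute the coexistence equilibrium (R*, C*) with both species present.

R* ≈ 158, C* ≈ 12.3

From dC/dt = 0 with C > 0: 0.0033R* = 0.521, so R* = 158.
Substitute into dR/dt = 0: 0.97(1 - 158/212) = 0.0202C*.
The bracket is 0.255, giving C* = 0.248/0.0202 = 12.3.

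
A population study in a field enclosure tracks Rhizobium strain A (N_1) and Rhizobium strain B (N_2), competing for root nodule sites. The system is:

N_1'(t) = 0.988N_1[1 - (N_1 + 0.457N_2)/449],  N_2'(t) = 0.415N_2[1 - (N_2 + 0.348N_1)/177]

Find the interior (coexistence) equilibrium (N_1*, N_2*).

N_1* ≈ 438, N_2* ≈ 24.7

Setting both brackets to zero gives the nullclines N_1 + 0.457N_2 = 449 and 0.348N_1 + N_2 = 177.
Substituting N_2 = 177 - 0.348N_1 into the first: N_1(1 - 0.457·0.348) = 449 - 0.457·177.
So N_1* = 368/0.841 = 438, and then N_2* = 177 - 0.348·438 = 24.7.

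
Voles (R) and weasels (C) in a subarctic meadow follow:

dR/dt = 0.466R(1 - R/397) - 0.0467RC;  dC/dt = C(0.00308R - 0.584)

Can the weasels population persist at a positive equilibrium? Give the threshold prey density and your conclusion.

Threshold R = 190; K > 190, so yes, the predator persists.

The predator equation gives dC/dt > 0 only when R > 0.584/0.00308 = 190.
Without the predator, R → K = 397. Since 397 > 190, the predator can invade and persist.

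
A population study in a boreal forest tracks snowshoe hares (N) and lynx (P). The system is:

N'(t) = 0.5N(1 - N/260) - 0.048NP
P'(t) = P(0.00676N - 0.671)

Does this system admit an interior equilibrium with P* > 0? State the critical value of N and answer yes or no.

The predator equation gives dP/dt > 0 only when N > 0.671/0.00676 = 99.3.
Without the predator, N → K = 260. Since 260 > 99.3, the predator can invade and persist.

Threshold N = 99.3; K > 99.3, so yes, the predator persists.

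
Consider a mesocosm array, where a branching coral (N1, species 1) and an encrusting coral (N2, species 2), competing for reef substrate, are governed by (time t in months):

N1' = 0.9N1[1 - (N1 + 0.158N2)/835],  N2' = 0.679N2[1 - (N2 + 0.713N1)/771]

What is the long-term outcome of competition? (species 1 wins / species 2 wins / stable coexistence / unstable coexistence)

stable coexistence

Compare the nullcline intercepts: K1/α12 = 835/0.158 = 5280 > K2 = 771; K2/α21 = 771/0.713 = 1080 > K1 = 835.
Since both inequalities hold, each species can invade when rare, so the interior equilibrium is stable.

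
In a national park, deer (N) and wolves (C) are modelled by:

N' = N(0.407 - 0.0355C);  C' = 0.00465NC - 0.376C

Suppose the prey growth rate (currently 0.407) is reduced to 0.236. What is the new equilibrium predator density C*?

C* ≈ 6.65

At the interior fixed point, setting dN/dt = 0 with N > 0 fixes C* = (prey growth rate)/(NC coefficient) — independent of the other coefficients.
With the change, C* = 0.236/0.0355 = 6.65; it falls from 11.5.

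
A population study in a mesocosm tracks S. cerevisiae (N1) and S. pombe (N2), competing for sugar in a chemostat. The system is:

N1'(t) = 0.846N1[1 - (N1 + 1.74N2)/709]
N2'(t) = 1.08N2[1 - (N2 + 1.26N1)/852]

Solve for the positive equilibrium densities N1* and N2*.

Setting both brackets to zero gives the nullclines N1 + 1.74N2 = 709 and 1.26N1 + N2 = 852.
Substituting N2 = 852 - 1.26N1 into the first: N1(1 - 1.74·1.26) = 709 - 1.74·852.
So N1* = -773/-1.19 = 649, and then N2* = 852 - 1.26·649 = 34.7.

N1* ≈ 649, N2* ≈ 34.7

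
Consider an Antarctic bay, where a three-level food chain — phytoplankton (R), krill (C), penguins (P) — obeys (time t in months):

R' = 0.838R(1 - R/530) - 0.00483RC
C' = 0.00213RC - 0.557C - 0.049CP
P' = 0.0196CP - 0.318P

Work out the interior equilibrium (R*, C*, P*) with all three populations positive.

From dP/dt = 0: 0.0196C* = 0.318, so C* = 16.2.
From dR/dt = 0: 0.838(1 - R*/530) = 0.00483·16.2, giving R* = 530·(1 - 0.0935) = 480.
From dC/dt = 0: 0.00213·480 - 0.557 = 0.049P*, so P* = 0.466/0.049 = 9.52.

R* ≈ 480, C* ≈ 16.2, P* ≈ 9.52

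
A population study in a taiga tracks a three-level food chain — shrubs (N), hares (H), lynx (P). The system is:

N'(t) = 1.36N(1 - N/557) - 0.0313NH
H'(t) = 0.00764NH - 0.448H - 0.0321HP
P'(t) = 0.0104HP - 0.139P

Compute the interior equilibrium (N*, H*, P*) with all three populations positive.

N* ≈ 386, H* ≈ 13.4, P* ≈ 77.8

From dP/dt = 0: 0.0104H* = 0.139, so H* = 13.4.
From dN/dt = 0: 1.36(1 - N*/557) = 0.0313·13.4, giving N* = 557·(1 - 0.308) = 386.
From dH/dt = 0: 0.00764·386 - 0.448 = 0.0321P*, so P* = 2.5/0.0321 = 77.8.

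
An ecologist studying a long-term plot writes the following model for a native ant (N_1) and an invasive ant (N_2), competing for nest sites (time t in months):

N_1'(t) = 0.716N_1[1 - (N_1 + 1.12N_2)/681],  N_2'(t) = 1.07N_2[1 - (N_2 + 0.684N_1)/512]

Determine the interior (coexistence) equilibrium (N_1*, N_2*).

Setting both brackets to zero gives the nullclines N_1 + 1.12N_2 = 681 and 0.684N_1 + N_2 = 512.
Substituting N_2 = 512 - 0.684N_1 into the first: N_1(1 - 1.12·0.684) = 681 - 1.12·512.
So N_1* = 108/0.234 = 460, and then N_2* = 512 - 0.684·460 = 197.

N_1* ≈ 460, N_2* ≈ 197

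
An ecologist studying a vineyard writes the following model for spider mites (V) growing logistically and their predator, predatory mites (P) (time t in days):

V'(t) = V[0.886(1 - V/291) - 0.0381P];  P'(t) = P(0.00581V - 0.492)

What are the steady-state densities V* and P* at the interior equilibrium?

V* ≈ 84.7, P* ≈ 16.5

From dP/dt = 0 with P > 0: 0.00581V* = 0.492, so V* = 84.7.
Substitute into dV/dt = 0: 0.886(1 - 84.7/291) = 0.0381P*.
The bracket is 0.709, giving P* = 0.628/0.0381 = 16.5.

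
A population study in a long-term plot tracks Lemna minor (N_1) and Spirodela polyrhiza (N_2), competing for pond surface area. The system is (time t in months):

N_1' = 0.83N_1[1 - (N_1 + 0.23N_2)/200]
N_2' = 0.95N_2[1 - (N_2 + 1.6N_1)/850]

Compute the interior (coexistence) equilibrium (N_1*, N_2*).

N_1* ≈ 7.12, N_2* ≈ 839

Setting both brackets to zero gives the nullclines N_1 + 0.23N_2 = 200 and 1.6N_1 + N_2 = 850.
Substituting N_2 = 850 - 1.6N_1 into the first: N_1(1 - 0.23·1.6) = 200 - 0.23·850.
So N_1* = 4.5/0.632 = 7.12, and then N_2* = 850 - 1.6·7.12 = 839.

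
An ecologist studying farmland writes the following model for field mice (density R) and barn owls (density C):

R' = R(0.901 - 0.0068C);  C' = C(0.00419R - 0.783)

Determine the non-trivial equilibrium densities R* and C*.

Set dC/dt = 0 with C > 0: 0.00419R - 0.783 = 0, so R* = 0.783/0.00419 = 187.
Set dR/dt = 0 with R > 0: 0.901 - 0.0068C = 0, so C* = 0.901/0.0068 = 132.

R* ≈ 187, C* ≈ 132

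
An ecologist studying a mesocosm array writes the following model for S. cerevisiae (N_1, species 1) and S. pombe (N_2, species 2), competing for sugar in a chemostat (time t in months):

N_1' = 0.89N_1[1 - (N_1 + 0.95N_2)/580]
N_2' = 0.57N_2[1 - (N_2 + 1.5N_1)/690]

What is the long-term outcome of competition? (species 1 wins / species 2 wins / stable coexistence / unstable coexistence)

unstable coexistence (outcome depends on initial conditions)

Compare the nullcline intercepts: K1/α12 = 580/0.95 = 611 < K2 = 690; K2/α21 = 690/1.5 = 460 < K1 = 580.
Since both are reversed, neither can invade when rare; the interior point is a saddle.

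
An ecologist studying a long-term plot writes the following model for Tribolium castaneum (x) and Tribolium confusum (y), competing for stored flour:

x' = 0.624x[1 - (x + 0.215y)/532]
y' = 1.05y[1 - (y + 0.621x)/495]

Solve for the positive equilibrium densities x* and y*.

x* ≈ 491, y* ≈ 190

Setting both brackets to zero gives the nullclines x + 0.215y = 532 and 0.621x + y = 495.
Substituting y = 495 - 0.621x into the first: x(1 - 0.215·0.621) = 532 - 0.215·495.
So x* = 426/0.866 = 491, and then y* = 495 - 0.621·491 = 190.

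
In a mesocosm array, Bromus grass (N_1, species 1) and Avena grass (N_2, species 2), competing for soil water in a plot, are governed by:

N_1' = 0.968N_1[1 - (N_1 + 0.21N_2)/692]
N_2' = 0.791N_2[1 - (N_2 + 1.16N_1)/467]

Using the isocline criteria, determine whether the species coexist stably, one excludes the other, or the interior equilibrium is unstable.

Compare the nullcline intercepts: K1/α12 = 692/0.21 = 3300 > K2 = 467; K2/α21 = 467/1.16 = 403 < K1 = 692.
Since the inequalities point opposite ways, species 1 can invade but species 2 cannot.

species 1 excludes species 2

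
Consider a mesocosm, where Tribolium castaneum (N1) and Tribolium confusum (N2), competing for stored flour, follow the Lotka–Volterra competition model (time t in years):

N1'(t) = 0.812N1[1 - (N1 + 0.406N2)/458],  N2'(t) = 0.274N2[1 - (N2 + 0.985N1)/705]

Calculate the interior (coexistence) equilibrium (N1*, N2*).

Setting both brackets to zero gives the nullclines N1 + 0.406N2 = 458 and 0.985N1 + N2 = 705.
Substituting N2 = 705 - 0.985N1 into the first: N1(1 - 0.406·0.985) = 458 - 0.406·705.
So N1* = 172/0.6 = 286, and then N2* = 705 - 0.985·286 = 423.

N1* ≈ 286, N2* ≈ 423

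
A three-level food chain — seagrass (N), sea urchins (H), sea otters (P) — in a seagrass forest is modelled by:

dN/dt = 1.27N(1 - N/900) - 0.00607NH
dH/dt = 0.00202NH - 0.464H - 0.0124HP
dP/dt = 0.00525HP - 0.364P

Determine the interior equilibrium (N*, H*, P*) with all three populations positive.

N* ≈ 602, H* ≈ 69.3, P* ≈ 60.6

From dP/dt = 0: 0.00525H* = 0.364, so H* = 69.3.
From dN/dt = 0: 1.27(1 - N*/900) = 0.00607·69.3, giving N* = 900·(1 - 0.331) = 602.
From dH/dt = 0: 0.00202·602 - 0.464 = 0.0124P*, so P* = 0.752/0.0124 = 60.6.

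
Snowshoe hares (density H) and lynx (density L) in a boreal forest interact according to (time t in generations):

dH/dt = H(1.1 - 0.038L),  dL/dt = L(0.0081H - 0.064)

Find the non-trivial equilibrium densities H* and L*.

H* ≈ 7.9, L* ≈ 28.9

Set dL/dt = 0 with L > 0: 0.0081H - 0.064 = 0, so H* = 0.064/0.0081 = 7.9.
Set dH/dt = 0 with H > 0: 1.1 - 0.038L = 0, so L* = 1.1/0.038 = 28.9.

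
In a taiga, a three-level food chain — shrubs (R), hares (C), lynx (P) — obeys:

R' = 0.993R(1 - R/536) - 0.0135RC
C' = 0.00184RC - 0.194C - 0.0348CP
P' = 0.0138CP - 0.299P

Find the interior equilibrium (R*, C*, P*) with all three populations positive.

R* ≈ 378, C* ≈ 21.7, P* ≈ 14.4

From dP/dt = 0: 0.0138C* = 0.299, so C* = 21.7.
From dR/dt = 0: 0.993(1 - R*/536) = 0.0135·21.7, giving R* = 536·(1 - 0.295) = 378.
From dC/dt = 0: 0.00184·378 - 0.194 = 0.0348P*, so P* = 0.502/0.0348 = 14.4.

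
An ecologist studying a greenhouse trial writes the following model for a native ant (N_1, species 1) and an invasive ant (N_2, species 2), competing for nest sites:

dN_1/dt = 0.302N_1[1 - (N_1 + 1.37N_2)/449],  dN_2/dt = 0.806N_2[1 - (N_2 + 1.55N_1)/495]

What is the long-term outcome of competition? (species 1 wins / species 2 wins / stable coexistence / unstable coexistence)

Compare the nullcline intercepts: K1/α12 = 449/1.37 = 328 < K2 = 495; K2/α21 = 495/1.55 = 319 < K1 = 449.
Since both are reversed, neither can invade when rare; the interior point is a saddle.

unstable coexistence (outcome depends on initial conditions)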